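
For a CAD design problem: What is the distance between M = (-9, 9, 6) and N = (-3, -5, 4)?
d = √[(6)² + (-14)² + (-2)²] = √236 = 15.36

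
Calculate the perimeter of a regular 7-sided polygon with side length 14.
Perimeter = number of sides * side length
Perimeter = 7 * 14
Perimeter = 98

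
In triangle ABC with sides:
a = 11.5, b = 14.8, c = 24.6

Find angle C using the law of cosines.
cos(C) = (a² + b² - c²)/(2ab)
cos(C) = (11.5² + 14.8² - 24.6²)/(2·11.5·14.8) = -253.87/340.4 = -0.745799
C = arccos(-0.745799) = 138.2°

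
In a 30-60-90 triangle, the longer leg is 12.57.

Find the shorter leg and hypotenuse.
In a 30-60-90 triangle, sides are in ratio 1 : √3 : 2.
Long leg = short leg·√3  →  short leg = 12.57/√3 = 7.257
Hypotenuse = 2·(short leg) = 2·12.57/√3 = 14.51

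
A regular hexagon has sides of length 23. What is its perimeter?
Perimeter = number of sides * side length
Perimeter = 6 * 23
Perimeter = 138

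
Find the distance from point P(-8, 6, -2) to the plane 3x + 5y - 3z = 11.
d = |3(-8) + 5(6) + (-3)(-2) - (11)| / √(3² + 5² + (-3)²) = 1/√43 = 0.1525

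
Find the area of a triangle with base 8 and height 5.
Area = (1/2) * base * height
Area = (1/2) * 8 * 5
Area = 20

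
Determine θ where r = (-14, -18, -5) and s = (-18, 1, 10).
r·s = 184, |r|² = 545, |s|² = 425
cos θ = 184/√231625 ≈ 0.3823
θ ≈ 67.52°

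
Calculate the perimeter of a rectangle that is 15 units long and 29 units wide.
Perimeter = 2 * (length + width)
Perimeter = 2 * (15 + 29)
Perimeter = 2 * 44
Perimeter = 88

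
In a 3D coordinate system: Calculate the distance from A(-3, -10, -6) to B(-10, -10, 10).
d = √[(-7)² + (0)² + (16)²] = √305 = 17.46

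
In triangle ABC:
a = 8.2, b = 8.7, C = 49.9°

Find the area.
Using A = ½ab·sin(C):
A = ½·8.2·8.7·sin(49.9°) = ½·71.34·0.764921 = 27.28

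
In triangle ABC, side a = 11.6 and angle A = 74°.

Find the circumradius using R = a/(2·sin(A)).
R = a/(2·sin(A)) = 11.6/(2·sin(74°))
R = 11.6/(2·0.961262) = 11.6/1.922523 = 6.034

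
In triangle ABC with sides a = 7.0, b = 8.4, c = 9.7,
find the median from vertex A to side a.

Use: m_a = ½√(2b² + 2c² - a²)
m_a = ½√(2·8.4² + 2·9.7² - 7.0²)
m_a = ½√(141.12 + 188.18 - 49) = ½√280.3 = 8.371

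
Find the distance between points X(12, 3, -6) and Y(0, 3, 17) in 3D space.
d = √[(-12)² + (0)² + (23)²] = √673 = 25.94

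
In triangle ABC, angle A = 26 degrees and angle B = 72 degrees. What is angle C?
Sum of angles in a triangle = 180 degrees
Third angle = 180 - 26 - 72
Third angle = 82 degrees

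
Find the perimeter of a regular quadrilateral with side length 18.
Perimeter = number of sides * side length
Perimeter = 4 * 18
Perimeter = 72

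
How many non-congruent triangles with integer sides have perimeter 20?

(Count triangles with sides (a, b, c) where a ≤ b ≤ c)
With a ≤ b ≤ c and a + b + c = 20, the triangle inequality a + b > c gives c < 20/2, so c ≤ 9.
Iterate a from 1 to ⌊p/3⌋ = 6; for each a, b ranges from a to ⌊(p−a)/2⌋ with c = p − a − b, keeping only c ≥ b.
Triples: (2, 9, 9), (3, 8, 9), (4, 7, 9), …
Count = 8 triangles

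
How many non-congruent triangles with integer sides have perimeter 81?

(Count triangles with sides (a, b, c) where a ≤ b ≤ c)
With a ≤ b ≤ c and a + b + c = 81, the triangle inequality a + b > c gives c < 81/2, so c ≤ 40.
Iterate a from 1 to ⌊p/3⌋ = 27; for each a, b ranges from a to ⌊(p−a)/2⌋ with c = p − a − b, keeping only c ≥ b.
Triples: (1, 40, 40), (2, 39, 40), (3, 38, 40), …
Count = 147 triangles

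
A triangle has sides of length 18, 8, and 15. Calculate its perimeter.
Perimeter = sum of all sides
Perimeter = 18 + 8 + 15
Perimeter = 41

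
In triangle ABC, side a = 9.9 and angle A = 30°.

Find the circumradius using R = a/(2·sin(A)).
R = a/(2·sin(A)) = 9.9/(2·sin(30°))
R = 9.9/(2·0.500000) = 9.9/1.000000 = 9.9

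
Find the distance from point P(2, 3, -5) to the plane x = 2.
d = |1(2) + 0(3) + 0(-5) - (2)| / √(1² + 0² + 0²) = 0/√1 = 0.0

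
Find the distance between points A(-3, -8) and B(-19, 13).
Using the distance formula: d = sqrt((x₂-x₁)² + (y₂-y₁)²)
dx = (-19) - (-3) = -16
dy = 13 - (-8) = 21
d = sqrt((-16)² + 21²) = sqrt(256 + 441) = sqrt(697) = 26.40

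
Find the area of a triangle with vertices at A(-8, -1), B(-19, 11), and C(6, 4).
Using the coordinate formula: Area = (1/2)|x₁(y₂-y₃) + x₂(y₃-y₁) + x₃(y₁-y₂)|
Area = (1/2)|(-8)(11-4) + (-19)(4-(-1)) + 6((-1)-11)|
Area = (1/2)|(-8)*7 + (-19)*5 + 6*(-12)|
Area = (1/2)|(-56) + (-95) + (-72)|
Area = (1/2)*223 = 111.50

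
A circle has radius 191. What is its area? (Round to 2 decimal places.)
Area = pi * r²
Area = pi * 191²
Area = pi * 36481
Area = 114608.44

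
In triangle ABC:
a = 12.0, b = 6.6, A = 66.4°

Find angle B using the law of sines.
sin(B)/b = sin(A)/a
sin(B) = b·sin(A)/a = 6.6·sin(66.4°)/12.0 = 0.504000
B = arcsin(0.504000) = 30.26°  (b ≤ a, so B ≤ A and the acute solution is unique)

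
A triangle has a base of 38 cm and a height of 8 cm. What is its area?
Area = (1/2) * base * height
Area = (1/2) * 38 * 8
Area = 152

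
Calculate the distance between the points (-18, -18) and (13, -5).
Using the distance formula: d = sqrt((x₂-x₁)² + (y₂-y₁)²)
dx = 13 - (-18) = 31
dy = (-5) - (-18) = 13
d = sqrt(31² + 13²) = sqrt(961 + 169) = sqrt(1130) = 33.62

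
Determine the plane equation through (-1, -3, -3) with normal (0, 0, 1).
d = n·P = (0)(-1) + (0)(-3) + (1)(-3) = -3
Plane: z = -3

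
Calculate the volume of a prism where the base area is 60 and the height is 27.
Volume = base area * height
Volume = 60 * 27
Volume = 1620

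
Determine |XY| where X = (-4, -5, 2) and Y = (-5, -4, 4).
d = √[(-1)² + (1)² + (2)²] = √6 = 2.449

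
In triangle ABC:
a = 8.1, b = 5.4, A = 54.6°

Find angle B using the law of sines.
sin(B)/b = sin(A)/a
sin(B) = b·sin(A)/a = 5.4·sin(54.6°)/8.1 = 0.543419
B = arcsin(0.543419) = 32.92°  (b ≤ a, so B ≤ A and the acute solution is unique)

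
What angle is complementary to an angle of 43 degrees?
Complementary angles sum to 90 degrees.
Other angle = 90 - 43
Other angle = 47 degrees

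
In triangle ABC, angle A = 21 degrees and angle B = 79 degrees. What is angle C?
Sum of angles in a triangle = 180 degrees
Third angle = 180 - 21 - 79
Third angle = 80 degrees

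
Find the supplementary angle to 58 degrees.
Supplementary angles sum to 180 degrees.
Other angle = 180 - 58
Other angle = 122 degrees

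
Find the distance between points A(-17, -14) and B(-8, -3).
Using the distance formula: d = sqrt((x₂-x₁)² + (y₂-y₁)²)
dx = (-8) - (-17) = 9
dy = (-3) - (-14) = 11
d = sqrt(9² + 11²) = sqrt(81 + 121) = sqrt(202) = 14.21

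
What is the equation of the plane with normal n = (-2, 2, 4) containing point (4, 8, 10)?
d = n·P = (-2)(4) + (2)(8) + (4)(10) = 48
Plane: -2x + 2y + 4z = 48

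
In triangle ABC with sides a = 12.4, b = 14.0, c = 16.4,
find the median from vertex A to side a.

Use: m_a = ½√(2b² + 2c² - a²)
m_a = ½√(2·14.0² + 2·16.4² - 12.4²)
m_a = ½√(392 + 537.92 - 153.76) = ½√776.16 = 13.93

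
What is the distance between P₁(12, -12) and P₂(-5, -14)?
Using the distance formula: d = sqrt((x₂-x₁)² + (y₂-y₁)²)
dx = (-5) - 12 = -17
dy = (-14) - (-12) = -2
d = sqrt((-17)² + (-2)²) = sqrt(289 + 4) = sqrt(293) = 17.12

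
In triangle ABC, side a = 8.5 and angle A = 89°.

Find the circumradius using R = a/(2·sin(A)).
R = a/(2·sin(A)) = 8.5/(2·sin(89°))
R = 8.5/(2·0.999848) = 8.5/1.999695 = 4.251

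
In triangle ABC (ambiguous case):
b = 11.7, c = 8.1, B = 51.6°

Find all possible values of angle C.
sin(C)/c = sin(B)/b  →  sin(C) = c·sin(B)/b = 8.1·sin(51.6°)/11.7 = 0.542557
C₁ = arcsin(0.542557) = 32.86°,  C₂ = 180° - C₁ = 147.14°
Check C₂: A = 180° - 51.6° - 147.14° = -18.74° ≤ 0, rejected
C = 32.86° (one solution)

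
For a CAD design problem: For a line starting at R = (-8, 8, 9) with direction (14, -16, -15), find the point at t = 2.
P(2) = (-8 + 14(2), 8 + (-16)(2), 9 + (-15)(2)) = (20, -24, -21)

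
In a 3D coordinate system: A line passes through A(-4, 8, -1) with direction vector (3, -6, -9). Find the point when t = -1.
P(-1) = (-4 + 3(-1), 8 + (-6)(-1), -1 + (-9)(-1)) = (-7, 14, 8)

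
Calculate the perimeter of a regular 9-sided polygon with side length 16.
Perimeter = number of sides * side length
Perimeter = 9 * 16
Perimeter = 144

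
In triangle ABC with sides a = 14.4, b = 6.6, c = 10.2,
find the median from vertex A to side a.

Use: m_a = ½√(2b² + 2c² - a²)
m_a = ½√(2·6.6² + 2·10.2² - 14.4²)
m_a = ½√(87.12 + 208.08 - 207.36) = ½√87.84 = 4.686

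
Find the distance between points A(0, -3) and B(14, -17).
Using the distance formula: d = sqrt((x₂-x₁)² + (y₂-y₁)²)
dx = 14 - 0 = 14
dy = (-17) - (-3) = -14
d = sqrt(14² + (-14)²) = sqrt(196 + 196) = sqrt(392) = 19.80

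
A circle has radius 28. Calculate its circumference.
Circumference = 2 * pi * r
Circumference = 2 * pi * 28
Circumference = 175.93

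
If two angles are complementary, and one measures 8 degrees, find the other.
Complementary angles sum to 90 degrees.
Other angle = 90 - 8
Other angle = 82 degrees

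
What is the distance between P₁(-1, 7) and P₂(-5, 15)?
Using the distance formula: d = sqrt((x₂-x₁)² + (y₂-y₁)²)
dx = (-5) - (-1) = -4
dy = 15 - 7 = 8
d = sqrt((-4)² + 8²) = sqrt(16 + 64) = sqrt(80) = 8.94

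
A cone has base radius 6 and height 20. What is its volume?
Volume = (1/3) * pi * r² * h
Volume = (1/3) * pi * 6² * 20
Volume = (1/3) * pi * 36 * 20
Volume = (1/3) * pi * 720
Volume = 753.98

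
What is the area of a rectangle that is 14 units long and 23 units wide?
Area = length * width
Area = 14 * 23
Area = 322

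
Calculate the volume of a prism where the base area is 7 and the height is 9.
Volume = base area * height
Volume = 7 * 9
Volume = 63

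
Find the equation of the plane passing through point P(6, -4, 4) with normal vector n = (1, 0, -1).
d = n·P = (1)(6) + (0)(-4) + (-1)(4) = 2
Plane: x - z = 2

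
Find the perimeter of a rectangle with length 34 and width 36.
Perimeter = 2 * (length + width)
Perimeter = 2 * (34 + 36)
Perimeter = 2 * 70
Perimeter = 140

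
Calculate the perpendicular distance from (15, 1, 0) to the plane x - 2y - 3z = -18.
d = |1(15) + (-2)(1) + (-3)(0) - (-18)| / √(1² + (-2)² + (-3)²) = 31/√14 = 8.285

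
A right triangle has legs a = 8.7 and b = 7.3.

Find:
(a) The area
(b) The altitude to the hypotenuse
(a) Area = ½ab = ½·8.7·7.3 = 31.755
(b) Hypotenuse c = √(8.7² + 7.3²) = √128.98 = 11.3569
    Area = ½·c·h_c  →  h_c = 2·Area/c = 2·31.755/11.3569 = 5.592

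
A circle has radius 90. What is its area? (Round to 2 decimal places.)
Area = pi * r²
Area = pi * 90²
Area = pi * 8100
Area = 25446.90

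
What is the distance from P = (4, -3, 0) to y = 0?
d = |0(4) + 1(-3) + 0(0) - (0)| / √(0² + 1² + 0²) = 3/√1 = 3.0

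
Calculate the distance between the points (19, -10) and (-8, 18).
Using the distance formula: d = sqrt((x₂-x₁)² + (y₂-y₁)²)
dx = (-8) - 19 = -27
dy = 18 - (-10) = 28
d = sqrt((-27)² + 28²) = sqrt(729 + 784) = sqrt(1513) = 38.90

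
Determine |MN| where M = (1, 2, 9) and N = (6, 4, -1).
d = √[(5)² + (2)² + (-10)²] = √129 = 11.36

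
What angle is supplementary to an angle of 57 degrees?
Supplementary angles sum to 180 degrees.
Other angle = 180 - 57
Other angle = 123 degrees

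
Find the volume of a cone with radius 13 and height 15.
Volume = (1/3) * pi * r² * h
Volume = (1/3) * pi * 13² * 15
Volume = (1/3) * pi * 169 * 15
Volume = (1/3) * pi * 2535
Volume = 2654.65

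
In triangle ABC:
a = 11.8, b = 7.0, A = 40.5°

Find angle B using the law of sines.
sin(B)/b = sin(A)/a
sin(B) = b·sin(A)/a = 7.0·sin(40.5°)/11.8 = 0.385266
B = arcsin(0.385266) = 22.66°  (b ≤ a, so B ≤ A and the acute solution is unique)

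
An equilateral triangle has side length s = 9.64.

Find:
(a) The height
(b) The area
(a) Height h = s·√3/2 = 9.64·√3/2 = 8.348
(b) Area = (√3/4)·s² = (√3/4)·9.64² = (√3/4)·92.9296 = 40.24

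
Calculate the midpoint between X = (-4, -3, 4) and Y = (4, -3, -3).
Midpoint = ((-4+4)/2, (-3-3)/2, (4-3)/2) = (0, -3, 0.5)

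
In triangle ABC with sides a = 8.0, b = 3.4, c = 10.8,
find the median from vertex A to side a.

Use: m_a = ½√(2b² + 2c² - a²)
m_a = ½√(2·3.4² + 2·10.8² - 8.0²)
m_a = ½√(23.12 + 233.28 - 64) = ½√192.4 = 6.935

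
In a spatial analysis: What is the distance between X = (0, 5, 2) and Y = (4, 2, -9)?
d = √[(4)² + (-3)² + (-11)²] = √146 = 12.08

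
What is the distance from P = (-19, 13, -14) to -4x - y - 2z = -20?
d = |(-4)(-19) + (-1)(13) + (-2)(-14) - (-20)| / √((-4)² + (-1)² + (-2)²) = 111/√21 = 24.22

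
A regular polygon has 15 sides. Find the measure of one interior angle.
Interior angle of a regular n-gon = (n-2)*180/n
Interior angle = (15-2)*180/15
Interior angle = 13*180/15
Interior angle = 2340/15
Interior angle = 156 degrees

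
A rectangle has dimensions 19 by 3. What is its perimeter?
Perimeter = 2 * (length + width)
Perimeter = 2 * (19 + 3)
Perimeter = 2 * 22
Perimeter = 44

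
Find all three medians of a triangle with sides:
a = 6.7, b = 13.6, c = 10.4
Using m_x = ½√(2y² + 2z² - x²):
m_a = ½√(2·13.6² + 2·10.4² - 6.7²) = ½√541.35 = 11.63
m_b = ½√(2·6.7² + 2·10.4² - 13.6²) = ½√121.14 = 5.503
m_c = ½√(2·6.7² + 2·13.6² - 10.4²) = ½√351.54 = 9.375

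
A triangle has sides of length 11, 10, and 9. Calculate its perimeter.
Perimeter = sum of all sides
Perimeter = 11 + 10 + 9
Perimeter = 30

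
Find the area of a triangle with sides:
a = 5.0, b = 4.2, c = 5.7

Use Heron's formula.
s = (a+b+c)/2 = (5.0+4.2+5.7)/2 = 7.45
A = √(s(s-a)(s-b)(s-c)) = √(7.45·2.45·3.25·1.75)
A = √103.811 = 10.19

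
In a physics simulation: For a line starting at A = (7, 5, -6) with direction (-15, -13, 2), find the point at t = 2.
P(2) = (7 + (-15)(2), 5 + (-13)(2), -6 + 2(2)) = (-23, -21, -2)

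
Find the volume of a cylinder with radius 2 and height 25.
Volume = pi * r² * h
Volume = pi * 2² * 25
Volume = pi * 4 * 25
Volume = pi * 100
Volume = 314.16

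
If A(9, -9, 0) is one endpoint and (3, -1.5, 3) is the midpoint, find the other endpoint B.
B = (2×3 - 9, 2×(-1.5) - (-9), 2×3 - 0) = (-3, 6, 6)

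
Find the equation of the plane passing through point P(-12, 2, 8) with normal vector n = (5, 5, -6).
d = n·P = (5)(-12) + (5)(2) + (-6)(8) = -98
Plane: 5x + 5y - 6z = -98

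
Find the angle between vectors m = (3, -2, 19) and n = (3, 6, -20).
m·n = -383, |m|² = 374, |n|² = 445
cos θ = -383/√166430 ≈ -0.9388
θ ≈ 159.9°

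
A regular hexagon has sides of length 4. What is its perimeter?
Perimeter = number of sides * side length
Perimeter = 6 * 4
Perimeter = 24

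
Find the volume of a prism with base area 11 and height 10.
Volume = base area * height
Volume = 11 * 10
Volume = 110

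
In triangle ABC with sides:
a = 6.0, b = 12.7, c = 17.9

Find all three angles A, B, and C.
By the law of cosines:
cos(A) = (b² + c² - a²)/(2bc) = 0.980293  →  A = 11.39°
cos(B) = (a² + c² - b²)/(2ac) = 0.908380  →  B = 24.72°
cos(C) = (a² + b² - c²)/(2ab) = -0.807874  →  C = 143.9°
Check: A + B + C = 180.0° ✓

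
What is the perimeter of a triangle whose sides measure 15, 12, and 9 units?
Perimeter = sum of all sides
Perimeter = 15 + 12 + 9
Perimeter = 36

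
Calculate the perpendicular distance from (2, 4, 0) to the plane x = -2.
d = |1(2) + 0(4) + 0(0) - (-2)| / √(1² + 0² + 0²) = 4/√1 = 4.0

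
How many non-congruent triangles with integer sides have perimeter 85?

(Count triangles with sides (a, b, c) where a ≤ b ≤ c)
With a ≤ b ≤ c and a + b + c = 85, the triangle inequality a + b > c gives c < 85/2, so c ≤ 42.
Iterate a from 1 to ⌊p/3⌋ = 28; for each a, b ranges from a to ⌊(p−a)/2⌋ with c = p − a − b, keeping only c ≥ b.
Triples: (1, 42, 42), (2, 41, 42), (3, 40, 42), …
Count = 161 triangles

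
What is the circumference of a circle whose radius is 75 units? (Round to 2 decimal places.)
Circumference = 2 * pi * r
Circumference = 2 * pi * 75
Circumference = 471.24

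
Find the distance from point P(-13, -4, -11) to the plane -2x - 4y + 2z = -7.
d = |(-2)(-13) + (-4)(-4) + 2(-11) - (-7)| / √((-2)² + (-4)² + 2²) = 27/√24 = 5.511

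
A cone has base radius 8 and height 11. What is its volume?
Volume = (1/3) * pi * r² * h
Volume = (1/3) * pi * 8² * 11
Volume = (1/3) * pi * 64 * 11
Volume = (1/3) * pi * 704
Volume = 737.23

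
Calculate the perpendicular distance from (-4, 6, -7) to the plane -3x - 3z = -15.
d = |(-3)(-4) + 0(6) + (-3)(-7) - (-15)| / √((-3)² + 0² + (-3)²) = 48/√18 = 11.31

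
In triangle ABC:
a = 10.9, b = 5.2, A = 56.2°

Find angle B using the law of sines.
sin(B)/b = sin(A)/a
sin(B) = b·sin(A)/a = 5.2·sin(56.2°)/10.9 = 0.396433
B = arcsin(0.396433) = 23.36°  (b ≤ a, so B ≤ A and the acute solution is unique)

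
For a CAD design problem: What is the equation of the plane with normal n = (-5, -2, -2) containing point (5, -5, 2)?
d = n·P = (-5)(5) + (-2)(-5) + (-2)(2) = -19
Plane: -5x - 2y - 2z = -19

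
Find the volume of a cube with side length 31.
Volume = s³
Volume = 31³
Volume = 29791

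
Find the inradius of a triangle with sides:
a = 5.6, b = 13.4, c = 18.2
s = (a+b+c)/2 = (5.6+13.4+18.2)/2 = 18.6
Area = √(s(s-a)(s-b)(s-c)) = √(18.6·13·5.2·0.4) = 22.4264
r = Area/s = 22.4264/18.6 = 1.206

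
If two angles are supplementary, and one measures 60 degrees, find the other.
Supplementary angles sum to 180 degrees.
Other angle = 180 - 60
Other angle = 120 degrees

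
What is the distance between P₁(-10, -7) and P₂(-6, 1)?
Using the distance formula: d = sqrt((x₂-x₁)² + (y₂-y₁)²)
dx = (-6) - (-10) = 4
dy = 1 - (-7) = 8
d = sqrt(4² + 8²) = sqrt(16 + 64) = sqrt(80) = 8.94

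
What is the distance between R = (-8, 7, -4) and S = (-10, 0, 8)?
d = √[(-2)² + (-7)² + (12)²] = √197 = 14.04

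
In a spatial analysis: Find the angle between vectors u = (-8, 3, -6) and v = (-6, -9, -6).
u·v = 57, |u|² = 109, |v|² = 153
cos θ = 57/√16677 ≈ 0.4414
θ ≈ 63.81°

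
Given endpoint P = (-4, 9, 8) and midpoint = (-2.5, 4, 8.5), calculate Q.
Q = (2×(-2.5) - (-4), 2×4 - 9, 2×8.5 - 8) = (-1, -1, 9)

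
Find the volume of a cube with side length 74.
Volume = s³
Volume = 74³
Volume = 405224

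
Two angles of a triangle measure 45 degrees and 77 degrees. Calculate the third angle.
Sum of angles in a triangle = 180 degrees
Third angle = 180 - 45 - 77
Third angle = 58 degrees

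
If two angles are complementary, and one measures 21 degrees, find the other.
Complementary angles sum to 90 degrees.
Other angle = 90 - 21
Other angle = 69 degrees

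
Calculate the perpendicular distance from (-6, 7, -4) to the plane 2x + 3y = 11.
d = |2(-6) + 3(7) + 0(-4) - (11)| / √(2² + 3² + 0²) = 2/√13 = 0.5547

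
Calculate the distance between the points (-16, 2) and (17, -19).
Using the distance formula: d = sqrt((x₂-x₁)² + (y₂-y₁)²)
dx = 17 - (-16) = 33
dy = (-19) - 2 = -21
d = sqrt(33² + (-21)²) = sqrt(1089 + 441) = sqrt(1530) = 39.12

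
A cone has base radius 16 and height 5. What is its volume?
Volume = (1/3) * pi * r² * h
Volume = (1/3) * pi * 16² * 5
Volume = (1/3) * pi * 256 * 5
Volume = (1/3) * pi * 1280
Volume = 1340.41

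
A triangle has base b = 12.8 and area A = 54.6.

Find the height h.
A = ½bh  →  h = 2A/b
h = 2·54.6/12.8 = 8.531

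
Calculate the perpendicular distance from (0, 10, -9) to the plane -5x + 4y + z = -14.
d = |(-5)(0) + 4(10) + 1(-9) - (-14)| / √((-5)² + 4² + 1²) = 45/√42 = 6.944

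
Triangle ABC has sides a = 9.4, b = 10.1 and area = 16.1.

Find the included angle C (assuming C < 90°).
Area = ½ab·sin(C)  →  sin(C) = 2·Area/(ab)
sin(C) = 2·16.1/(9.4·10.1) = 0.339162
C = arcsin(0.339162) = 19.83°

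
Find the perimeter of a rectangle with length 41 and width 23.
Perimeter = 2 * (length + width)
Perimeter = 2 * (41 + 23)
Perimeter = 2 * 64
Perimeter = 128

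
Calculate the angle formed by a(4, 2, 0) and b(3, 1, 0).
a·b = 14, |a|² = 20, |b|² = 10
cos θ = 14/√200 ≈ 0.9899
θ ≈ 8.13°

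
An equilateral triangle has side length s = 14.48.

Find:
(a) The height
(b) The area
(a) Height h = s·√3/2 = 14.48·√3/2 = 12.54
(b) Area = (√3/4)·s² = (√3/4)·14.48² = (√3/4)·209.67 = 90.79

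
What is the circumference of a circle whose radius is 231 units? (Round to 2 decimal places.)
Circumference = 2 * pi * r
Circumference = 2 * pi * 231
Circumference = 1451.42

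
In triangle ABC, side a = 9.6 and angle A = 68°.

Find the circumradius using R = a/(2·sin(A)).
R = a/(2·sin(A)) = 9.6/(2·sin(68°))
R = 9.6/(2·0.927184) = 9.6/1.854368 = 5.177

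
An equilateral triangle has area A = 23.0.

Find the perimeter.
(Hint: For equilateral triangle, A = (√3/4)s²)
A = (√3/4)s²  →  s² = 4A/√3 = 4·23.0/√3 = 53.1162
s = 7.28809
Perimeter = 3s = 21.86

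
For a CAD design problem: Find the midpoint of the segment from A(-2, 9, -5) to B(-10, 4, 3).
Midpoint = ((-2-10)/2, (9+4)/2, (-5+3)/2) = (-6, 6.5, -1)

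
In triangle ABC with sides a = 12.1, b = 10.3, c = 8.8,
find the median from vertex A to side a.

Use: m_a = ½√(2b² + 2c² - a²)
m_a = ½√(2·10.3² + 2·8.8² - 12.1²)
m_a = ½√(212.18 + 154.88 - 146.41) = ½√220.65 = 7.427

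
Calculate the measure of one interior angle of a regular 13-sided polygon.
Interior angle of a regular n-gon = (n-2)*180/n
Interior angle = (13-2)*180/13
Interior angle = 11*180/13
Interior angle = 1980/13
Interior angle = 152.31 degrees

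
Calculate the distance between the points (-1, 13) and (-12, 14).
Using the distance formula: d = sqrt((x₂-x₁)² + (y₂-y₁)²)
dx = (-12) - (-1) = -11
dy = 14 - 13 = 1
d = sqrt((-11)² + 1²) = sqrt(121 + 1) = sqrt(122) = 11.05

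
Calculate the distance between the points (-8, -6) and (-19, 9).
Using the distance formula: d = sqrt((x₂-x₁)² + (y₂-y₁)²)
dx = (-19) - (-8) = -11
dy = 9 - (-6) = 15
d = sqrt((-11)² + 15²) = sqrt(121 + 225) = sqrt(346) = 18.60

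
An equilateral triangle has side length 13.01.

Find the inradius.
For an equilateral triangle, r = s/(2√3) where s is the side.
r = 13.01/(2√3) = 13.01/3.464102 = 3.756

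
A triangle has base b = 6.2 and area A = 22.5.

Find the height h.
A = ½bh  →  h = 2A/b
h = 2·22.5/6.2 = 7.258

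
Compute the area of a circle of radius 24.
Area = pi * r²
Area = pi * 24²
Area = pi * 576
Area = 1809.56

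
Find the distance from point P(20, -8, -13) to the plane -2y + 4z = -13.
d = |0(20) + (-2)(-8) + 4(-13) - (-13)| / √(0² + (-2)² + 4²) = 23/√20 = 5.143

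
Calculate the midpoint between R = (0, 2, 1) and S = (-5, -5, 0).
Midpoint = ((0-5)/2, (2-5)/2, (1+0)/2) = (-2.5, -1.5, 0.5)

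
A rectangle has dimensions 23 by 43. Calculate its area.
Area = length * width
Area = 23 * 43
Area = 989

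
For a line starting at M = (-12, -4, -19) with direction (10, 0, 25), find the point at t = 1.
P(1) = (-12 + 10(1), -4 + 0(1), -19 + 25(1)) = (-2, -4, 6)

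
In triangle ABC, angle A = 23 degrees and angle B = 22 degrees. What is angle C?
Sum of angles in a triangle = 180 degrees
Third angle = 180 - 23 - 22
Third angle = 135 degrees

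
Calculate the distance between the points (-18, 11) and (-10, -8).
Using the distance formula: d = sqrt((x₂-x₁)² + (y₂-y₁)²)
dx = (-10) - (-18) = 8
dy = (-8) - 11 = -19
d = sqrt(8² + (-19)²) = sqrt(64 + 361) = sqrt(425) = 20.62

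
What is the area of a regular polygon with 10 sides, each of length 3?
For a regular 10-gon with side length s = 3:
Apothem a = s / (2*tan(pi/10)) = 3 / (2*tan(pi/10)) ≈ 4.6165
Perimeter P = 10 * 3 = 30
Area = (1/2) * P * a = (1/2) * 30 * 4.6165 = 69.25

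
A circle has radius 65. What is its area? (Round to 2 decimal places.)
Area = pi * r²
Area = pi * 65²
Area = pi * 4225
Area = 13273.23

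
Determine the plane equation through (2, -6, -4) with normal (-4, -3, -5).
d = n·P = (-4)(2) + (-3)(-6) + (-5)(-4) = 30
Plane: -4x - 3y - 5z = 30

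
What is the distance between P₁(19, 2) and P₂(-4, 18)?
Using the distance formula: d = sqrt((x₂-x₁)² + (y₂-y₁)²)
dx = (-4) - 19 = -23
dy = 18 - 2 = 16
d = sqrt((-23)² + 16²) = sqrt(529 + 256) = sqrt(785) = 28.02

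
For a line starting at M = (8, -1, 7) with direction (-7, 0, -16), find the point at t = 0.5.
P(0.5) = (8 + (-7)(0.5), -1 + 0(0.5), 7 + (-16)(0.5)) = (4.5, -1, -1)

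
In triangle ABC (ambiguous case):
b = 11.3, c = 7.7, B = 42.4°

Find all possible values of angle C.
sin(C)/c = sin(B)/b  →  sin(C) = c·sin(B)/b = 7.7·sin(42.4°)/11.3 = 0.459480
C₁ = arcsin(0.459480) = 27.35°,  C₂ = 180° - C₁ = 152.65°
Check C₂: A = 180° - 42.4° - 152.65° = -15.05° ≤ 0, rejected
C = 27.35° (one solution)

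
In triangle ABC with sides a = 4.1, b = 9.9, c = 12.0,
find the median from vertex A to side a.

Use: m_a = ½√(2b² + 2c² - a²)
m_a = ½√(2·9.9² + 2·12.0² - 4.1²)
m_a = ½√(196.02 + 288 - 16.81) = ½√467.21 = 10.81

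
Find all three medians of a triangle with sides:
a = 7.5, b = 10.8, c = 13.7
Using m_x = ½√(2y² + 2z² - x²):
m_a = ½√(2·10.8² + 2·13.7² - 7.5²) = ½√552.41 = 11.75
m_b = ½√(2·7.5² + 2·13.7² - 10.8²) = ½√371.24 = 9.634
m_c = ½√(2·7.5² + 2·10.8² - 13.7²) = ½√158.09 = 6.287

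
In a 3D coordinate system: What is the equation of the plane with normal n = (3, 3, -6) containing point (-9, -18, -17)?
d = n·P = (3)(-9) + (3)(-18) + (-6)(-17) = 21
Plane: 3x + 3y - 6z = 21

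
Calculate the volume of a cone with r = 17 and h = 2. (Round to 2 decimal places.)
Volume = (1/3) * pi * r² * h
Volume = (1/3) * pi * 17² * 2
Volume = (1/3) * pi * 289 * 2
Volume = (1/3) * pi * 578
Volume = 605.28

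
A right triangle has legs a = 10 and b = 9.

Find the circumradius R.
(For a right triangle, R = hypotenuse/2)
Hypotenuse c = √(10² + 9²) = √181 = 13.4536
R = c/2 = 6.727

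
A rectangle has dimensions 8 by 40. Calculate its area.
Area = length * width
Area = 8 * 40
Area = 320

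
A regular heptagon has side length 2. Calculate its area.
For a regular 7-gon with side length s = 2:
Apothem a = s / (2*tan(pi/7)) = 2 / (2*tan(pi/7)) ≈ 2.0765
Perimeter P = 7 * 2 = 14
Area = (1/2) * P * a = (1/2) * 14 * 2.0765 = 14.54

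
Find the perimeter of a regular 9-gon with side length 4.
Perimeter = number of sides * side length
Perimeter = 9 * 4
Perimeter = 36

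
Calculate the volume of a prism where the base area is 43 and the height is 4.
Volume = base area * height
Volume = 43 * 4
Volume = 172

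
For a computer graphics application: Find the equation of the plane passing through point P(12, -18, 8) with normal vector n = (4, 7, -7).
d = n·P = (4)(12) + (7)(-18) + (-7)(8) = -134
Plane: 4x + 7y - 7z = -134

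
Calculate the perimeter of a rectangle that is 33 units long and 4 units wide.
Perimeter = 2 * (length + width)
Perimeter = 2 * (33 + 4)
Perimeter = 2 * 37
Perimeter = 74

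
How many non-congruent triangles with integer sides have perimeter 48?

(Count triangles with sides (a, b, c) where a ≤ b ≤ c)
With a ≤ b ≤ c and a + b + c = 48, the triangle inequality a + b > c gives c < 48/2, so c ≤ 23.
Iterate a from 1 to ⌊p/3⌋ = 16; for each a, b ranges from a to ⌊(p−a)/2⌋ with c = p − a − b, keeping only c ≥ b.
Triples: (2, 23, 23), (3, 22, 23), (4, 21, 23), …
Count = 48 triangles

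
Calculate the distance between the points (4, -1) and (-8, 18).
Using the distance formula: d = sqrt((x₂-x₁)² + (y₂-y₁)²)
dx = (-8) - 4 = -12
dy = 18 - (-1) = 19
d = sqrt((-12)² + 19²) = sqrt(144 + 361) = sqrt(505) = 22.47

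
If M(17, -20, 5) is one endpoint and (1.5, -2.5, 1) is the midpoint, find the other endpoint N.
N = (2×1.5 - 17, 2×(-2.5) - (-20), 2×1 - 5) = (-14, 15, -3)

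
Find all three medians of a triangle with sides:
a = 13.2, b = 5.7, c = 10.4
Using m_x = ½√(2y² + 2z² - x²):
m_a = ½√(2·5.7² + 2·10.4² - 13.2²) = ½√107.06 = 5.173
m_b = ½√(2·13.2² + 2·10.4² - 5.7²) = ½√532.31 = 11.54
m_c = ½√(2·13.2² + 2·5.7² - 10.4²) = ½√305.3 = 8.736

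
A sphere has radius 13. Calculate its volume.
Volume = (4/3) * pi * r³
Volume = (4/3) * pi * 13³
Volume = (4/3) * pi * 2197
Volume = 9202.77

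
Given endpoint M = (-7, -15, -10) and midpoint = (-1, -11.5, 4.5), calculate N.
N = (2×(-1) - (-7), 2×(-11.5) - (-15), 2×4.5 - (-10)) = (5, -8, 19)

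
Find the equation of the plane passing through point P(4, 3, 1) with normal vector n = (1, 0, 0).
d = n·P = (1)(4) + (0)(3) + (0)(1) = 4
Plane: x = 4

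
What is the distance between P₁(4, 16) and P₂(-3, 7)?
Using the distance formula: d = sqrt((x₂-x₁)² + (y₂-y₁)²)
dx = (-3) - 4 = -7
dy = 7 - 16 = -9
d = sqrt((-7)² + (-9)²) = sqrt(49 + 81) = sqrt(130) = 11.40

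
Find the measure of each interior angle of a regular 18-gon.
Interior angle of a regular n-gon = (n-2)*180/n
Interior angle = (18-2)*180/18
Interior angle = 16*180/18
Interior angle = 2880/18
Interior angle = 160 degrees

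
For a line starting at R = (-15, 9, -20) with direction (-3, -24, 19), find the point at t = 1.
P(1) = (-15 + (-3)(1), 9 + (-24)(1), -20 + 19(1)) = (-18, -15, -1)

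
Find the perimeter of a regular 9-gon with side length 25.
Perimeter = number of sides * side length
Perimeter = 9 * 25
Perimeter = 225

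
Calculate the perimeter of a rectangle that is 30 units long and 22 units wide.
Perimeter = 2 * (length + width)
Perimeter = 2 * (30 + 22)
Perimeter = 2 * 52
Perimeter = 104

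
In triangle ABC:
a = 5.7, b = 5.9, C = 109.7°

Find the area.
Using A = ½ab·sin(C):
A = ½·5.7·5.9·sin(109.7°) = ½·33.63·0.941471 = 15.83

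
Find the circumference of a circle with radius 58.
Circumference = 2 * pi * r
Circumference = 2 * pi * 58
Circumference = 364.42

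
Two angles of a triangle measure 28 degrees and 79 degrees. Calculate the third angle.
Sum of angles in a triangle = 180 degrees
Third angle = 180 - 28 - 79
Third angle = 73 degrees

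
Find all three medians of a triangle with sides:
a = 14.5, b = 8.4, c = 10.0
Using m_x = ½√(2y² + 2z² - x²):
m_a = ½√(2·8.4² + 2·10.0² - 14.5²) = ½√130.87 = 5.72
m_b = ½√(2·14.5² + 2·10.0² - 8.4²) = ½√549.94 = 11.73
m_c = ½√(2·14.5² + 2·8.4² - 10.0²) = ½√461.62 = 10.74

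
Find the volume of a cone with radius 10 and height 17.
Volume = (1/3) * pi * r² * h
Volume = (1/3) * pi * 10² * 17
Volume = (1/3) * pi * 100 * 17
Volume = (1/3) * pi * 1700
Volume = 1780.24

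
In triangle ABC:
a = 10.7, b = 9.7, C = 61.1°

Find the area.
Using A = ½ab·sin(C):
A = ½·10.7·9.7·sin(61.1°) = ½·103.79·0.875465 = 45.43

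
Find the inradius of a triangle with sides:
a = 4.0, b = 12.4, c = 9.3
s = (a+b+c)/2 = (4.0+12.4+9.3)/2 = 12.85
Area = √(s(s-a)(s-b)(s-c)) = √(12.85·8.85·0.45·3.55) = 13.4786
r = Area/s = 13.4786/12.85 = 1.049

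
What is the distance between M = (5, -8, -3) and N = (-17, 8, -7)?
d = √[(-22)² + (16)² + (-4)²] = √756 = 27.5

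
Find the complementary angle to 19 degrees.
Complementary angles sum to 90 degrees.
Other angle = 90 - 19
Other angle = 71 degrees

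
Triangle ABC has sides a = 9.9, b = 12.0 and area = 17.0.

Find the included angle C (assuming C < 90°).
Area = ½ab·sin(C)  →  sin(C) = 2·Area/(ab)
sin(C) = 2·17.0/(9.9·12.0) = 0.286195
C = arcsin(0.286195) = 16.63°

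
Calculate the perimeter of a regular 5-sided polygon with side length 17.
Perimeter = number of sides * side length
Perimeter = 5 * 17
Perimeter = 85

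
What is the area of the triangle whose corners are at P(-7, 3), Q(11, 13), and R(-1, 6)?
Using the coordinate formula: Area = (1/2)|x₁(y₂-y₃) + x₂(y₃-y₁) + x₃(y₁-y₂)|
Area = (1/2)|(-7)(13-6) + 11(6-3) + (-1)(3-13)|
Area = (1/2)|(-7)*7 + 11*3 + (-1)*(-10)|
Area = (1/2)|(-49) + 33 + 10|
Area = (1/2)*6 = 3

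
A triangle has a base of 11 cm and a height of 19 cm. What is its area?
Area = (1/2) * base * height
Area = (1/2) * 11 * 19
Area = 104.50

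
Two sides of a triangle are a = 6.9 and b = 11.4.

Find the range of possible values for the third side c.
By the triangle inequality: |a - b| < c < a + b
|6.9 - 11.4| < c < 6.9 + 11.4
4.5 < c < 18.3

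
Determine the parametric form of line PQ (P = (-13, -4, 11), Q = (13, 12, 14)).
Direction vector d = Q - P = (26, 16, 3)
x = -13 + 26t, y = -4 + 16t, z = 11 + 3t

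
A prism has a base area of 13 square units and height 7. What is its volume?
Volume = base area * height
Volume = 13 * 7
Volume = 91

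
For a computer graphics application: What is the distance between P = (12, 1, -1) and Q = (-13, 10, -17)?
d = √[(-25)² + (9)² + (-16)²] = √962 = 31.02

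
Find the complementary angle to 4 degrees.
Complementary angles sum to 90 degrees.
Other angle = 90 - 4
Other angle = 86 degrees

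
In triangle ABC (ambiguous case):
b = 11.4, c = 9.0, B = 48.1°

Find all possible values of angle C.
sin(C)/c = sin(B)/b  →  sin(C) = c·sin(B)/b = 9.0·sin(48.1°)/11.4 = 0.587614
C₁ = arcsin(0.587614) = 35.99°,  C₂ = 180° - C₁ = 144.01°
Check C₂: A = 180° - 48.1° - 144.01° = -12.11° ≤ 0, rejected
C = 35.99° (one solution)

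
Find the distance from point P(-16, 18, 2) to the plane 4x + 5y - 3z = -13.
d = |4(-16) + 5(18) + (-3)(2) - (-13)| / √(4² + 5² + (-3)²) = 33/√50 = 4.667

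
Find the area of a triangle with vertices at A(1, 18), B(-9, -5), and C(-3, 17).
Using the coordinate formula: Area = (1/2)|x₁(y₂-y₃) + x₂(y₃-y₁) + x₃(y₁-y₂)|
Area = (1/2)|1((-5)-17) + (-9)(17-18) + (-3)(18-(-5))|
Area = (1/2)|1*(-22) + (-9)*(-1) + (-3)*23|
Area = (1/2)|(-22) + 9 + (-69)|
Area = (1/2)*82 = 41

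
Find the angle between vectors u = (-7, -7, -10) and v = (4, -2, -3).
u·v = 16, |u|² = 198, |v|² = 29
cos θ = 16/√5742 ≈ 0.2111
θ ≈ 77.81°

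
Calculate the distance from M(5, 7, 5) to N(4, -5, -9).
d = √[(-1)² + (-12)² + (-14)²] = √341 = 18.47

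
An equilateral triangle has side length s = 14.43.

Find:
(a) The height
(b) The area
(a) Height h = s·√3/2 = 14.43·√3/2 = 12.5
(b) Area = (√3/4)·s² = (√3/4)·14.43² = (√3/4)·208.225 = 90.16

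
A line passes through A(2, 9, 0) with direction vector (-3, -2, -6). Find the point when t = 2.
P(2) = (2 + (-3)(2), 9 + (-2)(2), 0 + (-6)(2)) = (-4, 5, -12)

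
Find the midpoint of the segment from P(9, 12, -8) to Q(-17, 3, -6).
Midpoint = ((9-17)/2, (12+3)/2, (-8-6)/2) = (-4, 7.5, -7)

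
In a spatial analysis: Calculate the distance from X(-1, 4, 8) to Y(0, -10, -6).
d = √[(1)² + (-14)² + (-14)²] = √393 = 19.82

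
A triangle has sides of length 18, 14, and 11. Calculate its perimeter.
Perimeter = sum of all sides
Perimeter = 18 + 14 + 11
Perimeter = 43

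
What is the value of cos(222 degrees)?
cos(222 degrees) = -0.7431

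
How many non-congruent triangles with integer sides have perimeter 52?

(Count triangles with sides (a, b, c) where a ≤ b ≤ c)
With a ≤ b ≤ c and a + b + c = 52, the triangle inequality a + b > c gives c < 52/2, so c ≤ 25.
Iterate a from 1 to ⌊p/3⌋ = 17; for each a, b ranges from a to ⌊(p−a)/2⌋ with c = p − a − b, keeping only c ≥ b.
Triples: (2, 25, 25), (3, 24, 25), (4, 23, 25), …
Count = 56 triangles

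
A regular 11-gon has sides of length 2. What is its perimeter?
Perimeter = number of sides * side length
Perimeter = 11 * 2
Perimeter = 22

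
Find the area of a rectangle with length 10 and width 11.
Area = length * width
Area = 10 * 11
Area = 110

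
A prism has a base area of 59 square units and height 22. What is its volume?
Volume = base area * height
Volume = 59 * 22
Volume = 1298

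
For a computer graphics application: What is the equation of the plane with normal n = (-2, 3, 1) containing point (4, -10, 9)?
d = n·P = (-2)(4) + (3)(-10) + (1)(9) = -29
Plane: -2x + 3y + z = -29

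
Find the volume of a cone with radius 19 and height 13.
Volume = (1/3) * pi * r² * h
Volume = (1/3) * pi * 19² * 13
Volume = (1/3) * pi * 361 * 13
Volume = (1/3) * pi * 4693
Volume = 4914.50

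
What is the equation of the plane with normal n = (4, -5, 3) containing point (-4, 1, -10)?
d = n·P = (4)(-4) + (-5)(1) + (3)(-10) = -51
Plane: 4x - 5y + 3z = -51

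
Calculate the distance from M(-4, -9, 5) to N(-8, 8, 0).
d = √[(-4)² + (17)² + (-5)²] = √330 = 18.17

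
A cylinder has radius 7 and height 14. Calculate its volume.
Volume = pi * r² * h
Volume = pi * 7² * 14
Volume = pi * 49 * 14
Volume = pi * 686
Volume = 2155.13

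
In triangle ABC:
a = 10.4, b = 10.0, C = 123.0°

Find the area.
Using A = ½ab·sin(C):
A = ½·10.4·10.0·sin(123.0°) = ½·104·0.838671 = 43.61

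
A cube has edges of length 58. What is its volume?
Volume = s³
Volume = 58³
Volume = 195112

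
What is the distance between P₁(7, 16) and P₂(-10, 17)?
Using the distance formula: d = sqrt((x₂-x₁)² + (y₂-y₁)²)
dx = (-10) - 7 = -17
dy = 17 - 16 = 1
d = sqrt((-17)² + 1²) = sqrt(289 + 1) = sqrt(290) = 17.03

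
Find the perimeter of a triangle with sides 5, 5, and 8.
Perimeter = sum of all sides
Perimeter = 5 + 5 + 8
Perimeter = 18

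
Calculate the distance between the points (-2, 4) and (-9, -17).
Using the distance formula: d = sqrt((x₂-x₁)² + (y₂-y₁)²)
dx = (-9) - (-2) = -7
dy = (-17) - 4 = -21
d = sqrt((-7)² + (-21)²) = sqrt(49 + 441) = sqrt(490) = 22.14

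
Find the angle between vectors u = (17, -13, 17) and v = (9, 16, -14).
u·v = -293, |u|² = 747, |v|² = 533
cos θ = -293/√398151 ≈ -0.4643
θ ≈ 117.7°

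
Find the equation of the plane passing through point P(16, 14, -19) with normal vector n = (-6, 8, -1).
d = n·P = (-6)(16) + (8)(14) + (-1)(-19) = 35
Plane: -6x + 8y - z = 35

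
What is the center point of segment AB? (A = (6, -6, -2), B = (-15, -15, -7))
Midpoint = ((6-15)/2, (-6-15)/2, (-2-7)/2) = (-4.5, -10.5, -4.5)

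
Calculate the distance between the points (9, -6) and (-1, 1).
Using the distance formula: d = sqrt((x₂-x₁)² + (y₂-y₁)²)
dx = (-1) - 9 = -10
dy = 1 - (-6) = 7
d = sqrt((-10)² + 7²) = sqrt(100 + 49) = sqrt(149) = 12.21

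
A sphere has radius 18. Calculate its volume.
Volume = (4/3) * pi * r³
Volume = (4/3) * pi * 18³
Volume = (4/3) * pi * 5832
Volume = 24429.02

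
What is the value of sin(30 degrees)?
sin(30 degrees) = 1/2
Decimal approximation: 0.5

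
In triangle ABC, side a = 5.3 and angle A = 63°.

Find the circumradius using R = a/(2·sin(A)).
R = a/(2·sin(A)) = 5.3/(2·sin(63°))
R = 5.3/(2·0.891007) = 5.3/1.782013 = 2.974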